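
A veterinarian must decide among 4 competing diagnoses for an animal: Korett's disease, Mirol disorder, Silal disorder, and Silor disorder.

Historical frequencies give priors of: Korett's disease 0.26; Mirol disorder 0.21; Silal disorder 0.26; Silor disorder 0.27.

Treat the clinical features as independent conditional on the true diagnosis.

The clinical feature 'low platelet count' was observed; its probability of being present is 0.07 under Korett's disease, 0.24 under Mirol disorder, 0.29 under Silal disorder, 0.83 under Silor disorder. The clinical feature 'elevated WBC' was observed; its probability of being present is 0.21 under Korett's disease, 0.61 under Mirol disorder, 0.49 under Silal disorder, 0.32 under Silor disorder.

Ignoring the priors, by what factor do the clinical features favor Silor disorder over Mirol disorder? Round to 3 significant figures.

1.81

Joint likelihood of the clinical feature pattern under each hypothesis:
  Silor disorder: 0.83 × 0.32 = 0.2656
  Mirol disorder: 0.24 × 0.61 = 0.1464
Bayes factor = 0.2656 / 0.1464 ≈ 1.81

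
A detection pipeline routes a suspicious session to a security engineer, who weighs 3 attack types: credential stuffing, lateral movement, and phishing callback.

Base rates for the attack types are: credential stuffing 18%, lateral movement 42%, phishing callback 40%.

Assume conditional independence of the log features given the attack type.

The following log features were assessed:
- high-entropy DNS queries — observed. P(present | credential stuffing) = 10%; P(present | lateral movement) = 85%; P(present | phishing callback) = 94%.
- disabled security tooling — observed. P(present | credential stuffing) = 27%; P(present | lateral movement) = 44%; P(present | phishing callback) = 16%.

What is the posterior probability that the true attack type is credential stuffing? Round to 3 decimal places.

0.022

By Bayes' rule with conditional independence, the unnormalized weight for each hypothesis is prior × ∏ likelihoods:
  credential stuffing: 0.18 × 0.10 × 0.27 = 0.00486
  lateral movement: 0.42 × 0.85 × 0.44 = 0.15708
  phishing callback: 0.40 × 0.94 × 0.16 = 0.06016
Normalizing constant Z = 0.00486 + 0.15708 + 0.06016 = 0.2221.
P(credential stuffing | evidence) = 0.00486 / 0.2221 ≈ 0.022.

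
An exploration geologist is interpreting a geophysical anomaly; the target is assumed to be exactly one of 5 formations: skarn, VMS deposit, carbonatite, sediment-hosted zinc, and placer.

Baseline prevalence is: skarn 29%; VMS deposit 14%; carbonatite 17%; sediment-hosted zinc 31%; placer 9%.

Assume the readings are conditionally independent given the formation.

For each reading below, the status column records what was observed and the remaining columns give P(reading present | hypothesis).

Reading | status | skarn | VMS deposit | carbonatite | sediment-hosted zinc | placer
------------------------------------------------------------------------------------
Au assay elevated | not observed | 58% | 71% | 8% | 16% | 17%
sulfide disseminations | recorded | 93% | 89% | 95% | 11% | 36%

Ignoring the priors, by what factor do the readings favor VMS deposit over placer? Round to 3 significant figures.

0.864

Joint likelihood of the reading pattern under each hypothesis (using 1 − P(present | H) for each absent reading):
  VMS deposit: (1 − 0.71) × 0.89 = 0.2581
  placer: (1 − 0.17) × 0.36 = 0.2988
Bayes factor = 0.2581 / 0.2988 ≈ 0.864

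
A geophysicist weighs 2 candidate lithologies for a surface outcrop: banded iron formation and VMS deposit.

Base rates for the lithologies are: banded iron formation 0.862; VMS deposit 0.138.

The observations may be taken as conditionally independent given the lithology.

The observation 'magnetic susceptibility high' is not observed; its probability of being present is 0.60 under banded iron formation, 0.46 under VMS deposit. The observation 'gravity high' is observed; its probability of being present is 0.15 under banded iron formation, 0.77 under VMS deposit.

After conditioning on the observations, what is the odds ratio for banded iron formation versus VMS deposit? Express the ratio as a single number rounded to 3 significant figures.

0.901

Unnormalized posterior weight (prior times the observation likelihoods) for each of the two hypotheses (using 1 − P(present | H) for each absent observation):
  banded iron formation: 0.862 × (1 − 0.60) × 0.15 = 0.05172
  VMS deposit: 0.138 × (1 − 0.46) × 0.77 = 0.05738
Posterior odds = 0.05172 / 0.05738 ≈ 0.901.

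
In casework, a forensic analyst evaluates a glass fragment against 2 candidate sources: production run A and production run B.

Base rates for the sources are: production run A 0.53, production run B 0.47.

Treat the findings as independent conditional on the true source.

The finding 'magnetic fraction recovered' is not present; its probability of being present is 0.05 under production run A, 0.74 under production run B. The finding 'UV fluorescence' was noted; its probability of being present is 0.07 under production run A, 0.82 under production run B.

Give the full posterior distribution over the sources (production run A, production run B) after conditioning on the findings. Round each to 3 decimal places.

Multiply each prior by the joint likelihood of the evidence pattern (using 1 − P(present | H) for each absent finding):
  production run A: 0.53 × (1 − 0.05) × 0.07 = 0.035245
  production run B: 0.47 × (1 − 0.74) × 0.82 = 0.1002
The unnormalized weights sum to 0.13545.
P(production run A | evidence) = 0.035245 / 0.13545 ≈ 0.260
P(production run B | evidence) = 0.1002 / 0.13545 ≈ 0.740

0.260, 0.740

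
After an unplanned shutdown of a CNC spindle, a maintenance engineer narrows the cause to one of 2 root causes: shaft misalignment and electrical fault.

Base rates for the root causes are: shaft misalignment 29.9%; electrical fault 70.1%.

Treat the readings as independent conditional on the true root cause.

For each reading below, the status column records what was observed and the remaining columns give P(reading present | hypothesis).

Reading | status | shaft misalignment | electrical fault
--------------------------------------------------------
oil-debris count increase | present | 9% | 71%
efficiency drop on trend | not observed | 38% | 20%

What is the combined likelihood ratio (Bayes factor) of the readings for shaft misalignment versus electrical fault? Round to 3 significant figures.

0.0982

Joint likelihood of the reading pattern under each hypothesis (using 1 − P(present | H) for each absent reading):
  shaft misalignment: 0.09 × (1 − 0.38) = 0.0558
  electrical fault: 0.71 × (1 − 0.20) = 0.568
Bayes factor = 0.0558 / 0.568 ≈ 0.0982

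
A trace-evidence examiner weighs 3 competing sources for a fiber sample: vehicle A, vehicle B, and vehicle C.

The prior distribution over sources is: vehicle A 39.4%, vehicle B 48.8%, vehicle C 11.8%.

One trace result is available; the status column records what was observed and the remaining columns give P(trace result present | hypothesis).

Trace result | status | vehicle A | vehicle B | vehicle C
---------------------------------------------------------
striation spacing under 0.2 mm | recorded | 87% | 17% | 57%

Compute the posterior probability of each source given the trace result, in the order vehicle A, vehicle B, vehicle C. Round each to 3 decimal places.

Multiply each prior by the likelihood of the trace result:
  vehicle A: 0.394 × 0.87 = 0.34278
  vehicle B: 0.488 × 0.17 = 0.08296
  vehicle C: 0.118 × 0.57 = 0.06726
Marginal likelihood of the evidence = 0.493.
P(vehicle A | evidence) = 0.34278 / 0.493 ≈ 0.695
P(vehicle B | evidence) = 0.08296 / 0.493 ≈ 0.168
P(vehicle C | evidence) = 0.06726 / 0.493 ≈ 0.136

0.695, 0.168, 0.136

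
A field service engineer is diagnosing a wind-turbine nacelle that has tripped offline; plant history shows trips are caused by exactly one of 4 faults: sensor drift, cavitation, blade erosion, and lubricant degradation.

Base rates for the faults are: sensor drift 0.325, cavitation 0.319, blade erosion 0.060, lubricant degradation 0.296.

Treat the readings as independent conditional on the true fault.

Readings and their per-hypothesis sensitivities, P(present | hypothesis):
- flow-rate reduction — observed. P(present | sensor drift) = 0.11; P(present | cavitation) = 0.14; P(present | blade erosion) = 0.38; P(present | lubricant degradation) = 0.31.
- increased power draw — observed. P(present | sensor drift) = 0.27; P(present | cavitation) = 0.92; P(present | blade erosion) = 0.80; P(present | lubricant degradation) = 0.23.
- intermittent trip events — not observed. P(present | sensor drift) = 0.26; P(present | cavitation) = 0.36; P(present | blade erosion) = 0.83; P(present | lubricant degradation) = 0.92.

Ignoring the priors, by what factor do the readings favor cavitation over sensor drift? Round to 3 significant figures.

3.75

The Bayes factor is the ratio of the joint likelihoods of the reading pattern under the two hypotheses (using 1 − P(present | H) for each absent reading).
  cavitation: 0.14 × 0.92 × (1 − 0.36) = 0.082432
  sensor drift: 0.11 × 0.27 × (1 − 0.26) = 0.021978
Bayes factor = 0.082432 / 0.021978 ≈ 3.75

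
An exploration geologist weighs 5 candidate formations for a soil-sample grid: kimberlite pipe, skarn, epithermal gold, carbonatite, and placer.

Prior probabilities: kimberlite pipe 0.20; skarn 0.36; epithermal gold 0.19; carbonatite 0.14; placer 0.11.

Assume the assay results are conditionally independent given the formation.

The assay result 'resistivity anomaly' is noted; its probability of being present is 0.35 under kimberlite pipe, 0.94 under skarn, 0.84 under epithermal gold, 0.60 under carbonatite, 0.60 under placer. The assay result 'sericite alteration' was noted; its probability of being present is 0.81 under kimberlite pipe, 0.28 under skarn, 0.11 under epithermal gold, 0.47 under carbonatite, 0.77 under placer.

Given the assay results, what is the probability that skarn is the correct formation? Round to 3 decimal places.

0.365

Multiply each prior by the joint likelihood of the assay result pattern:
  kimberlite pipe: 0.20 × 0.35 × 0.81 = 0.0567
  skarn: 0.36 × 0.94 × 0.28 = 0.094752
  epithermal gold: 0.19 × 0.84 × 0.11 = 0.017556
  carbonatite: 0.14 × 0.60 × 0.47 = 0.03948
  placer: 0.11 × 0.60 × 0.77 = 0.05082
The unnormalized weights sum to 0.25931.
P(skarn | evidence) = 0.094752 / 0.25931 ≈ 0.365.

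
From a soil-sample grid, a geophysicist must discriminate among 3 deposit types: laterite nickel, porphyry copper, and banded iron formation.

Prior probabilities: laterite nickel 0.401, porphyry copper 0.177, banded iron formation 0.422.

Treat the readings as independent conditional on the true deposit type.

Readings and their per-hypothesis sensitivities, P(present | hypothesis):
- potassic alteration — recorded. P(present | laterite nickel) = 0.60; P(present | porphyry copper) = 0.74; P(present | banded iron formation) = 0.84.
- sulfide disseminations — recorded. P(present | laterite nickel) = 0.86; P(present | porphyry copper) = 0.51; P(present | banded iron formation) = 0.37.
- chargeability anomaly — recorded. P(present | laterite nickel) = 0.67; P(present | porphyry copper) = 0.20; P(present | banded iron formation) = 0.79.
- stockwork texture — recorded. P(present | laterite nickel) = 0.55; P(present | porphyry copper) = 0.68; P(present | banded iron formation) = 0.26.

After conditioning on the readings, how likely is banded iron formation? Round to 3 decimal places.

By Bayes' rule with conditional independence, the unnormalized weight for each hypothesis is prior × ∏ likelihoods:
  laterite nickel: 0.401 × 0.60 × 0.86 × 0.67 × 0.55 = 0.076249
  porphyry copper: 0.177 × 0.74 × 0.51 × 0.20 × 0.68 = 0.0090848
  banded iron formation: 0.422 × 0.84 × 0.37 × 0.79 × 0.26 = 0.02694
The unnormalized weights sum to 0.11227.
P(banded iron formation | evidence) = 0.02694 / 0.11227 ≈ 0.240.

0.240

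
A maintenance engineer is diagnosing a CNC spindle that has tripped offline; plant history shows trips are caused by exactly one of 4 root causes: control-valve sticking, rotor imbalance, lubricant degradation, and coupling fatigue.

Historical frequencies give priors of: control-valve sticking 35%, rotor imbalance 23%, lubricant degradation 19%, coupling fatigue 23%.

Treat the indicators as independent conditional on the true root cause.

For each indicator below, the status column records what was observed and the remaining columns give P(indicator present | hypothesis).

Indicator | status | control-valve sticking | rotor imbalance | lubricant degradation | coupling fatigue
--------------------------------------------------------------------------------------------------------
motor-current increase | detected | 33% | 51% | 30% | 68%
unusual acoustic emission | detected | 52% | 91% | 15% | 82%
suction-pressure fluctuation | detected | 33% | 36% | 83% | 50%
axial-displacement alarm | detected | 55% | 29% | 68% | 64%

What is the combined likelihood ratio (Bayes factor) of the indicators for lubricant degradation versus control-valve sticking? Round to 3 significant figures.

0.815

The Bayes factor is the ratio of the joint likelihoods of the indicator pattern under the two hypotheses.
  lubricant degradation: 0.30 × 0.15 × 0.83 × 0.68 = 0.025398
  control-valve sticking: 0.33 × 0.52 × 0.33 × 0.55 = 0.031145
Bayes factor = 0.025398 / 0.031145 ≈ 0.815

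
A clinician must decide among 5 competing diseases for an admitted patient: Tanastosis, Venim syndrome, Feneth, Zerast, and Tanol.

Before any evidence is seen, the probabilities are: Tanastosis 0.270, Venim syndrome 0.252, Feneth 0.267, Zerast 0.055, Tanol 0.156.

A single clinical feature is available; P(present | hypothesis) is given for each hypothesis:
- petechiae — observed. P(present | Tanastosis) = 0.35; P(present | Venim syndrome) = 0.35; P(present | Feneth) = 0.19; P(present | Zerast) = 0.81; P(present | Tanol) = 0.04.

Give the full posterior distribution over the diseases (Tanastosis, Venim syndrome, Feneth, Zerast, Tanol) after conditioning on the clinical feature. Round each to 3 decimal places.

0.332, 0.310, 0.178, 0.157, 0.022

For each hypothesis, the unnormalized posterior weight is prior × likelihood:
  Tanastosis: 0.270 × 0.35 = 0.0945
  Venim syndrome: 0.252 × 0.35 = 0.0882
  Feneth: 0.267 × 0.19 = 0.05073
  Zerast: 0.055 × 0.81 = 0.04455
  Tanol: 0.156 × 0.04 = 0.00624
Normalizing constant Z = 0.0945 + 0.0882 + 0.05073 + 0.04455 + 0.00624 = 0.28422.
P(Tanastosis | evidence) = 0.0945 / 0.28422 ≈ 0.332
P(Venim syndrome | evidence) = 0.0882 / 0.28422 ≈ 0.310
P(Feneth | evidence) = 0.05073 / 0.28422 ≈ 0.178
P(Zerast | evidence) = 0.04455 / 0.28422 ≈ 0.157
P(Tanol | evidence) = 0.00624 / 0.28422 ≈ 0.022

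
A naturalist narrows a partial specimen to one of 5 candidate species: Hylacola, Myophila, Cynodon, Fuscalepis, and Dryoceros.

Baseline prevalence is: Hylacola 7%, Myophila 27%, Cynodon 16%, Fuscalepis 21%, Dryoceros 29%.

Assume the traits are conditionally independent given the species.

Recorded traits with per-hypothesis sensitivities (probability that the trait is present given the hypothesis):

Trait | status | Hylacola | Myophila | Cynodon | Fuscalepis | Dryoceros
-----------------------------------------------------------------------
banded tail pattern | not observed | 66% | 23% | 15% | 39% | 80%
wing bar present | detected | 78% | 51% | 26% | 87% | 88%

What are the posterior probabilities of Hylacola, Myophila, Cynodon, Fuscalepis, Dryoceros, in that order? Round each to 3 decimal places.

0.058, 0.329, 0.110, 0.346, 0.158

By Bayes' rule with conditional independence, the unnormalized weight for each hypothesis is prior × ∏ likelihoods (using 1 − P(present | H) for each absent trait):
  Hylacola: 0.07 × (1 − 0.66) × 0.78 = 0.018564
  Myophila: 0.27 × (1 − 0.23) × 0.51 = 0.10603
  Cynodon: 0.16 × (1 − 0.15) × 0.26 = 0.03536
  Fuscalepis: 0.21 × (1 − 0.39) × 0.87 = 0.11145
  Dryoceros: 0.29 × (1 − 0.80) × 0.88 = 0.05104
Marginal likelihood of the evidence = 0.32244.
P(Hylacola | evidence) = 0.018564 / 0.32244 ≈ 0.058
P(Myophila | evidence) = 0.10603 / 0.32244 ≈ 0.329
P(Cynodon | evidence) = 0.03536 / 0.32244 ≈ 0.110
P(Fuscalepis | evidence) = 0.11145 / 0.32244 ≈ 0.346
P(Dryoceros | evidence) = 0.05104 / 0.32244 ≈ 0.158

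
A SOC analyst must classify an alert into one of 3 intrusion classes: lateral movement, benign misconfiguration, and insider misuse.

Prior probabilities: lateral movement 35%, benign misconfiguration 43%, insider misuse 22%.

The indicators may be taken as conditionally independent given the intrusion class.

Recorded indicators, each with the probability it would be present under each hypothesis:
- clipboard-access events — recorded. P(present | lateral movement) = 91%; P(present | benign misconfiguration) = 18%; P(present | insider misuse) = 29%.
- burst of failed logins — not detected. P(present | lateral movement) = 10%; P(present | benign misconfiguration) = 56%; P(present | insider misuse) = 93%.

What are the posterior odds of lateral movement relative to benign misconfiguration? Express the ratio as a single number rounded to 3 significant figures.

8.42

The normalizing constant cancels in an odds ratio, so compute prior × likelihood for the two hypotheses only (using 1 − P(present | H) for each absent indicator):
  lateral movement: 0.35 × 0.91 × (1 − 0.10) = 0.28665
  benign misconfiguration: 0.43 × 0.18 × (1 − 0.56) = 0.034056
Odds(lateral movement : benign misconfiguration) = 0.28665 / 0.034056 ≈ 8.42.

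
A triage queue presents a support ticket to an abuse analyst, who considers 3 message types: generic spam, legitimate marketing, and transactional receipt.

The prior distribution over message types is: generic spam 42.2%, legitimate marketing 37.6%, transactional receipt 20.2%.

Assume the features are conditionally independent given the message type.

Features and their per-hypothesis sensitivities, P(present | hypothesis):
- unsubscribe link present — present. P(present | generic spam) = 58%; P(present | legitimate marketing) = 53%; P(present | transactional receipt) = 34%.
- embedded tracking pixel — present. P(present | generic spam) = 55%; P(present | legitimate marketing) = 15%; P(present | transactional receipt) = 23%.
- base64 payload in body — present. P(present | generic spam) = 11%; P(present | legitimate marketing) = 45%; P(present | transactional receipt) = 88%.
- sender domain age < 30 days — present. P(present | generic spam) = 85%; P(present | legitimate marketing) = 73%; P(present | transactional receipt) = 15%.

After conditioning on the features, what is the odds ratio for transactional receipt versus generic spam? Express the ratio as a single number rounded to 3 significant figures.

0.166

The normalizing constant cancels in an odds ratio, so compute prior × likelihood for the two hypotheses only:
  transactional receipt: 0.202 × 0.34 × 0.23 × 0.88 × 0.15 = 0.0020851
  generic spam: 0.422 × 0.58 × 0.55 × 0.11 × 0.85 = 0.012587
Odds(transactional receipt : generic spam) = 0.0020851 / 0.012587 ≈ 0.166.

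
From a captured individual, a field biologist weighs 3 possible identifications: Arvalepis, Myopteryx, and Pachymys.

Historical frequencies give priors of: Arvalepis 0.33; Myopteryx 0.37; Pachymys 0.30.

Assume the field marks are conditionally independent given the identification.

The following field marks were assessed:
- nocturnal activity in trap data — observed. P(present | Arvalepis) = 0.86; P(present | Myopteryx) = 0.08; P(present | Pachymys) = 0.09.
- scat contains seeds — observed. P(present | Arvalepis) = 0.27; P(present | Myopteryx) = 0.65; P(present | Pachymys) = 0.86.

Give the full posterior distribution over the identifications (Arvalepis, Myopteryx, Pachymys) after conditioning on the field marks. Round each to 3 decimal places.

For each hypothesis, the unnormalized posterior weight is prior × product of the field mark likelihoods:
  Arvalepis: 0.33 × 0.86 × 0.27 = 0.076626
  Myopteryx: 0.37 × 0.08 × 0.65 = 0.01924
  Pachymys: 0.30 × 0.09 × 0.86 = 0.02322
Marginal likelihood of the evidence = 0.11909.
P(Arvalepis | evidence) = 0.076626 / 0.11909 ≈ 0.643
P(Myopteryx | evidence) = 0.01924 / 0.11909 ≈ 0.162
P(Pachymys | evidence) = 0.02322 / 0.11909 ≈ 0.195

0.643, 0.162, 0.195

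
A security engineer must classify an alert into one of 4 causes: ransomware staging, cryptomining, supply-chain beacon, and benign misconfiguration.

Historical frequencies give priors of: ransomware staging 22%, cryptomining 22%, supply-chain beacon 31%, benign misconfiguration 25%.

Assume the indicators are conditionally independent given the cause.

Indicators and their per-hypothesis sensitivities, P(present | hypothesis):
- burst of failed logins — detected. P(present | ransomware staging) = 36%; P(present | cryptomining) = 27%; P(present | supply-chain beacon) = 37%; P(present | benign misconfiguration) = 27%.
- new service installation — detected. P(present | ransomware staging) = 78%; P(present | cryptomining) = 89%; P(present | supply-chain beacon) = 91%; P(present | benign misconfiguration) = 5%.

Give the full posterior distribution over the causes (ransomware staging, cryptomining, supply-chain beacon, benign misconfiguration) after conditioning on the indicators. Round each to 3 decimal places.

0.278, 0.238, 0.469, 0.015

By Bayes' rule with conditional independence, the unnormalized weight for each hypothesis is prior × ∏ likelihoods:
  ransomware staging: 0.22 × 0.36 × 0.78 = 0.061776
  cryptomining: 0.22 × 0.27 × 0.89 = 0.052866
  supply-chain beacon: 0.31 × 0.37 × 0.91 = 0.10438
  benign misconfiguration: 0.25 × 0.27 × 0.05 = 0.003375
Normalizing constant Z = 0.061776 + 0.052866 + 0.10438 + 0.003375 = 0.22239.
P(ransomware staging | evidence) = 0.061776 / 0.22239 ≈ 0.278
P(cryptomining | evidence) = 0.052866 / 0.22239 ≈ 0.238
P(supply-chain beacon | evidence) = 0.10438 / 0.22239 ≈ 0.469
P(benign misconfiguration | evidence) = 0.003375 / 0.22239 ≈ 0.015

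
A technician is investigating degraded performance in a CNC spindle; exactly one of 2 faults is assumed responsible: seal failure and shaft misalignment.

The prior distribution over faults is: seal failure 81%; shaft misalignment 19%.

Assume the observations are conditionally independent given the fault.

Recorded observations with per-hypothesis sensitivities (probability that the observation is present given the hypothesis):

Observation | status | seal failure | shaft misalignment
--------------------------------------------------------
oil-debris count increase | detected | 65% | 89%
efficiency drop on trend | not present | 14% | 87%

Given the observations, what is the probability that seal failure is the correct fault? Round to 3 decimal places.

0.954

By Bayes' rule with conditional independence, the unnormalized weight for each hypothesis is prior × ∏ likelihoods (using 1 − P(present | H) for each absent observation):
  seal failure: 0.81 × 0.65 × (1 − 0.14) = 0.45279
  shaft misalignment: 0.19 × 0.89 × (1 − 0.87) = 0.021983
Normalizing constant Z = 0.45279 + 0.021983 = 0.47477.
P(seal failure | evidence) = 0.45279 / 0.47477 ≈ 0.954.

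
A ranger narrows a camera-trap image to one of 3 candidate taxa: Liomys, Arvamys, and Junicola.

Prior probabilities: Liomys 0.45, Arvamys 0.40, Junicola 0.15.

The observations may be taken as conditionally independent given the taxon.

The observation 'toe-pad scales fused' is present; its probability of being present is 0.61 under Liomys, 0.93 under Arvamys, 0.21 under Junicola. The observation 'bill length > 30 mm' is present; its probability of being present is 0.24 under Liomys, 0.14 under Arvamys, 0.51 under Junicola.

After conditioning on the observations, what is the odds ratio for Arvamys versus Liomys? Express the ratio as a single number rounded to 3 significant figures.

Unnormalized posterior weight (prior times the observation likelihoods) for each of the two hypotheses:
  Arvamys: 0.40 × 0.93 × 0.14 = 0.05208
  Liomys: 0.45 × 0.61 × 0.24 = 0.06588
Odds(Arvamys : Liomys) = 0.05208 / 0.06588 ≈ 0.791.

0.791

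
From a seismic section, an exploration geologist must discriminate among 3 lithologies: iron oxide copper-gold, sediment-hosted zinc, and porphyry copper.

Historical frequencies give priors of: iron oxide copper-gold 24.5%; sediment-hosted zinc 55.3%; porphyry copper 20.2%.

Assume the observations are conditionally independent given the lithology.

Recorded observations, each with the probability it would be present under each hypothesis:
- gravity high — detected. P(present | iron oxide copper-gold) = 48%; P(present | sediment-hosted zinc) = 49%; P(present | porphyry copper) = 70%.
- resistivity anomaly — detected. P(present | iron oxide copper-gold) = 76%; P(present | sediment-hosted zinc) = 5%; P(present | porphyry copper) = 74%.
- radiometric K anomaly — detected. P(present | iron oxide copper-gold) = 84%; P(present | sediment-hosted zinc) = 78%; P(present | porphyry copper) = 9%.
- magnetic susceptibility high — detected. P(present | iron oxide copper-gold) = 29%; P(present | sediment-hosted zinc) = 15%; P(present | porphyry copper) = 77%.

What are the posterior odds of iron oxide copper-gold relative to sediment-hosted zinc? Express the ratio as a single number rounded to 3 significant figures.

13.7

The normalizing constant cancels in an odds ratio, so compute prior × likelihood for the two hypotheses only:
  iron oxide copper-gold: 0.245 × 0.48 × 0.76 × 0.84 × 0.29 = 0.021772
  sediment-hosted zinc: 0.553 × 0.49 × 0.05 × 0.78 × 0.15 = 0.0015852
Odds(iron oxide copper-gold : sediment-hosted zinc) = 0.021772 / 0.0015852 ≈ 13.7.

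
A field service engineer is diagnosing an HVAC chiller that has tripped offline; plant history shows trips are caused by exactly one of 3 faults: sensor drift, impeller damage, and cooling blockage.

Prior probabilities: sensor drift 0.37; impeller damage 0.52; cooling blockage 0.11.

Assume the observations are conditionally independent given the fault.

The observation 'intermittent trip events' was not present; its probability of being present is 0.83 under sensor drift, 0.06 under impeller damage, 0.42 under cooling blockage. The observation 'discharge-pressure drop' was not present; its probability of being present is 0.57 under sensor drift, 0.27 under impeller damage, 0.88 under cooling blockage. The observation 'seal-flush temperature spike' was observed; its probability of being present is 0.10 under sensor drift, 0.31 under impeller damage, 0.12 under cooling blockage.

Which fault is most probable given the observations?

By Bayes' rule with conditional independence, the unnormalized weight for each hypothesis is prior × ∏ likelihoods (using 1 − P(present | H) for each absent observation):
  sensor drift: 0.37 × (1 − 0.83) × (1 − 0.57) × 0.10 = 0.0027047
  impeller damage: 0.52 × (1 − 0.06) × (1 − 0.27) × 0.31 = 0.11062
  cooling blockage: 0.11 × (1 − 0.42) × (1 − 0.88) × 0.12 = 0.00091872
Marginal likelihood of the evidence = 0.11424.
P(sensor drift | evidence) ≈ 0.0027047 / 0.11424 ≈ 0.024
P(impeller damage | evidence) ≈ 0.11062 / 0.11424 ≈ 0.968
P(cooling blockage | evidence) ≈ 0.00091872 / 0.11424 ≈ 0.008
The largest is 0.968, so impeller damage is most probable.

impeller damage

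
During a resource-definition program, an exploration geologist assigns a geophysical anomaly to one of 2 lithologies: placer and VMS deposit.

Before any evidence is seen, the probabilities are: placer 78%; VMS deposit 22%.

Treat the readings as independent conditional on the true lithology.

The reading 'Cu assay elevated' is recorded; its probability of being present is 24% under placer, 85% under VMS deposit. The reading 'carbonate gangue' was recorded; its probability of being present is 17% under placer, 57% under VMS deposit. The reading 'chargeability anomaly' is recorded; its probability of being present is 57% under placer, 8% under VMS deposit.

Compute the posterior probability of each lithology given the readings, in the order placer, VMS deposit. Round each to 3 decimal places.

Multiply each prior by the joint likelihood of the reading pattern:
  placer: 0.78 × 0.24 × 0.17 × 0.57 = 0.01814
  VMS deposit: 0.22 × 0.85 × 0.57 × 0.08 = 0.0085272
Marginal likelihood of the evidence = 0.026667.
P(placer | evidence) = 0.01814 / 0.026667 ≈ 0.680
P(VMS deposit | evidence) = 0.0085272 / 0.026667 ≈ 0.320

0.680, 0.320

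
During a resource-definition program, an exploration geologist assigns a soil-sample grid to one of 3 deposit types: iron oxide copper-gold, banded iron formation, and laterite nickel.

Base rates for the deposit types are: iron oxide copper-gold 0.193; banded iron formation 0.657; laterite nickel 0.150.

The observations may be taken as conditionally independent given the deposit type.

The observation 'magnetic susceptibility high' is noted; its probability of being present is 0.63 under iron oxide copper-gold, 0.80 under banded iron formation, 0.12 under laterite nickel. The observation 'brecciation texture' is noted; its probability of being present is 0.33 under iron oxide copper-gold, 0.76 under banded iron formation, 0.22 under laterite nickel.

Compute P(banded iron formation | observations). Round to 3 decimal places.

0.901

Multiply each prior by the joint likelihood of the evidence pattern:
  iron oxide copper-gold: 0.193 × 0.63 × 0.33 = 0.040125
  banded iron formation: 0.657 × 0.80 × 0.76 = 0.39946
  laterite nickel: 0.150 × 0.12 × 0.22 = 0.00396
Marginal likelihood of the evidence = 0.44354.
P(banded iron formation | evidence) = 0.39946 / 0.44354 ≈ 0.901.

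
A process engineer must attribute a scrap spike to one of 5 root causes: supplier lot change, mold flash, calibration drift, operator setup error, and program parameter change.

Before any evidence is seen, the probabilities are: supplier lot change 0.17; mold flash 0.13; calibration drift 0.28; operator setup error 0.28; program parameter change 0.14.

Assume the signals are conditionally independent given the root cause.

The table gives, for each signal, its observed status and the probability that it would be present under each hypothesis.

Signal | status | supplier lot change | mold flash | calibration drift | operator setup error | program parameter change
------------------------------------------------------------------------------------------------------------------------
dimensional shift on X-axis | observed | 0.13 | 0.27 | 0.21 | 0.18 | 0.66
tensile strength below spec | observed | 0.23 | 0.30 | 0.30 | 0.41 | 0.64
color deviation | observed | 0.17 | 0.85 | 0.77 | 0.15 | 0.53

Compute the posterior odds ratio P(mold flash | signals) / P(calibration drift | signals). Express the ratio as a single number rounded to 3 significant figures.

Posterior odds equal prior odds times the likelihood ratio; only the two competing hypotheses matter.
  mold flash: 0.13 × 0.27 × 0.30 × 0.85 = 0.0089505
  calibration drift: 0.28 × 0.21 × 0.30 × 0.77 = 0.013583
Odds(mold flash : calibration drift) = 0.0089505 / 0.013583 ≈ 0.659.

0.659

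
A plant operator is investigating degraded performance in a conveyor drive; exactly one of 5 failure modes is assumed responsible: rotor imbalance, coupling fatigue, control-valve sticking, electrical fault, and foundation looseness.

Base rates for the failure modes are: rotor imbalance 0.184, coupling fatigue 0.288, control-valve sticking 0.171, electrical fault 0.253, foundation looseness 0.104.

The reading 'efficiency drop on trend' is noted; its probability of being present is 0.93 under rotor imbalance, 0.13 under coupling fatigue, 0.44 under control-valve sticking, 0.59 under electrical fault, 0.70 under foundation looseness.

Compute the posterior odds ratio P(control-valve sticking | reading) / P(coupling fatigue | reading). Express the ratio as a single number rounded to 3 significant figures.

2.01

Unnormalized posterior weight (prior times the reading likelihood) for each of the two hypotheses:
  control-valve sticking: 0.171 × 0.44 = 0.07524
  coupling fatigue: 0.288 × 0.13 = 0.03744
Odds(control-valve sticking : coupling fatigue) = 0.07524 / 0.03744 ≈ 2.01.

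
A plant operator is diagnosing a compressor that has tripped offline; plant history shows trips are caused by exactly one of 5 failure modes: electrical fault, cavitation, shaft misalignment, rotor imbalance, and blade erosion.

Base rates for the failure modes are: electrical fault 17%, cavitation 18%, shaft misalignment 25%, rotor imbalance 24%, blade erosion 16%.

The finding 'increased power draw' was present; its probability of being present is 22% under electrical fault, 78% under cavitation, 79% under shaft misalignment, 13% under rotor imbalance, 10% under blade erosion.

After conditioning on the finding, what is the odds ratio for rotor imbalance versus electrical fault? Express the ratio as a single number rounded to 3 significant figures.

Unnormalized posterior weight (prior times the finding likelihood) for each of the two hypotheses:
  rotor imbalance: 0.24 × 0.13 = 0.0312
  electrical fault: 0.17 × 0.22 = 0.0374
Odds(rotor imbalance : electrical fault) = 0.0312 / 0.0374 ≈ 0.834.

0.834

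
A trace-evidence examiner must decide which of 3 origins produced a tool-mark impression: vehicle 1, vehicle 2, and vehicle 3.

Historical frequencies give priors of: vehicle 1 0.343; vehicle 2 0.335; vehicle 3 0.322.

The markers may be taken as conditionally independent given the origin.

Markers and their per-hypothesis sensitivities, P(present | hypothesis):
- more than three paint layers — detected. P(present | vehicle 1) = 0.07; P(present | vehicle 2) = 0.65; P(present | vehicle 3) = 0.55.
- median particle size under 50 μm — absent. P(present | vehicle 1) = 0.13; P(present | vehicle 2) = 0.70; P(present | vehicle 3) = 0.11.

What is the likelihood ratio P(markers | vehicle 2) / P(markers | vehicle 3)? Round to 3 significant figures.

Joint likelihood of the marker pattern under each hypothesis (using 1 − P(present | H) for each absent marker):
  vehicle 2: 0.65 × (1 − 0.70) = 0.195
  vehicle 3: 0.55 × (1 − 0.11) = 0.4895
Bayes factor = 0.195 / 0.4895 ≈ 0.398

0.398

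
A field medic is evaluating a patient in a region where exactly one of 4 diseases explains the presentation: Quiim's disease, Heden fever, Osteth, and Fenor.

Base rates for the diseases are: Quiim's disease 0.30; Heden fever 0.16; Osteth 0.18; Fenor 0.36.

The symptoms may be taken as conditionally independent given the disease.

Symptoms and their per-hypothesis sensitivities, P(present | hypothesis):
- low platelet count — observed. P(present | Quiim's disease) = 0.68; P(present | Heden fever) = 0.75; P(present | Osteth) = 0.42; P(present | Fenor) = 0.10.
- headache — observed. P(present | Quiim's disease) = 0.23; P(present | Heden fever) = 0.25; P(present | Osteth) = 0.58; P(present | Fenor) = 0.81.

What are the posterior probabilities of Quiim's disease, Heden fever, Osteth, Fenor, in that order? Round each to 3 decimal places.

0.313, 0.200, 0.292, 0.194

For each hypothesis, the unnormalized posterior weight is prior × product of the symptom likelihoods:
  Quiim's disease: 0.30 × 0.68 × 0.23 = 0.04692
  Heden fever: 0.16 × 0.75 × 0.25 = 0.03
  Osteth: 0.18 × 0.42 × 0.58 = 0.043848
  Fenor: 0.36 × 0.10 × 0.81 = 0.02916
Marginal likelihood of the evidence = 0.14993.
P(Quiim's disease | evidence) = 0.04692 / 0.14993 ≈ 0.313
P(Heden fever | evidence) = 0.03 / 0.14993 ≈ 0.200
P(Osteth | evidence) = 0.043848 / 0.14993 ≈ 0.292
P(Fenor | evidence) = 0.02916 / 0.14993 ≈ 0.194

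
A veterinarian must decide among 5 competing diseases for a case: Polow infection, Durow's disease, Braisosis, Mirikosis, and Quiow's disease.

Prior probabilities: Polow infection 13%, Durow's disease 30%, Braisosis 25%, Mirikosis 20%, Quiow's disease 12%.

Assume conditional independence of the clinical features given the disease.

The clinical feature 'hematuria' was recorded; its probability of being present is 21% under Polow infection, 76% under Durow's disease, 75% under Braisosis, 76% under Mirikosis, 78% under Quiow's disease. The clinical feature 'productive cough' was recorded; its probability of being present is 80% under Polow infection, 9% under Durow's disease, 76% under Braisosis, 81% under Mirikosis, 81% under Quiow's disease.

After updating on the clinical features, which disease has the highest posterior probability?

Braisosis

By Bayes' rule with conditional independence, the unnormalized weight for each hypothesis is prior × ∏ likelihoods:
  Polow infection: 0.13 × 0.21 × 0.80 = 0.02184
  Durow's disease: 0.30 × 0.76 × 0.09 = 0.02052
  Braisosis: 0.25 × 0.75 × 0.76 = 0.1425
  Mirikosis: 0.20 × 0.76 × 0.81 = 0.12312
  Quiow's disease: 0.12 × 0.78 × 0.81 = 0.075816
Normalizing constant Z = 0.02184 + 0.02052 + 0.1425 + 0.12312 + 0.075816 = 0.3838.
P(Polow infection | evidence) ≈ 0.02184 / 0.3838 ≈ 0.057
P(Durow's disease | evidence) ≈ 0.02052 / 0.3838 ≈ 0.053
P(Braisosis | evidence) ≈ 0.1425 / 0.3838 ≈ 0.371
P(Mirikosis | evidence) ≈ 0.12312 / 0.3838 ≈ 0.321
P(Quiow's disease | evidence) ≈ 0.075816 / 0.3838 ≈ 0.198
The largest is 0.371, so Braisosis is most probable.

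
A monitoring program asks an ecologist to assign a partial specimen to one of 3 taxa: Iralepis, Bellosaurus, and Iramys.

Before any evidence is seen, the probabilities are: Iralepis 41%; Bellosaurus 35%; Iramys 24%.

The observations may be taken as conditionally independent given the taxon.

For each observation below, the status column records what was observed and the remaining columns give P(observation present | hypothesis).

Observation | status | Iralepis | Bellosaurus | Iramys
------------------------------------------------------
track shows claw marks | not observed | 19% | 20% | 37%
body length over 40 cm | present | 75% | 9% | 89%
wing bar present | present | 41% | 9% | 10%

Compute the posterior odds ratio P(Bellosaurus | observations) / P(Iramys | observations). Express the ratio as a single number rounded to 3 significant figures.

The normalizing constant cancels in an odds ratio, so compute prior × likelihood for the two hypotheses only (using 1 − P(present | H) for each absent observation):
  Bellosaurus: 0.35 × (1 − 0.20) × 0.09 × 0.09 = 0.002268
  Iramys: 0.24 × (1 − 0.37) × 0.89 × 0.10 = 0.013457
Odds(Bellosaurus : Iramys) = 0.002268 / 0.013457 ≈ 0.169.

0.169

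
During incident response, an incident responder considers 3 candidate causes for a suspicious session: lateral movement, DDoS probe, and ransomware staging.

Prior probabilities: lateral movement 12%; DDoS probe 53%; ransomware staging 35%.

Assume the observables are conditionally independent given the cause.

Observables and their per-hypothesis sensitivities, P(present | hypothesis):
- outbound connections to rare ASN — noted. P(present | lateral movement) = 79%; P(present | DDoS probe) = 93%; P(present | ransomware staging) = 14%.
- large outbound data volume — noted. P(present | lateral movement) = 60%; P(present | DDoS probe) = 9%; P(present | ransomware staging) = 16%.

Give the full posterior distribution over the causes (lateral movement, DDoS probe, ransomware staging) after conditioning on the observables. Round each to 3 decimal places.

Multiply each prior by the joint likelihood of the observable pattern:
  lateral movement: 0.12 × 0.79 × 0.60 = 0.05688
  DDoS probe: 0.53 × 0.93 × 0.09 = 0.044361
  ransomware staging: 0.35 × 0.14 × 0.16 = 0.00784
Normalizing constant Z = 0.05688 + 0.044361 + 0.00784 = 0.10908.
P(lateral movement | evidence) = 0.05688 / 0.10908 ≈ 0.521
P(DDoS probe | evidence) = 0.044361 / 0.10908 ≈ 0.407
P(ransomware staging | evidence) = 0.00784 / 0.10908 ≈ 0.072

0.521, 0.407, 0.072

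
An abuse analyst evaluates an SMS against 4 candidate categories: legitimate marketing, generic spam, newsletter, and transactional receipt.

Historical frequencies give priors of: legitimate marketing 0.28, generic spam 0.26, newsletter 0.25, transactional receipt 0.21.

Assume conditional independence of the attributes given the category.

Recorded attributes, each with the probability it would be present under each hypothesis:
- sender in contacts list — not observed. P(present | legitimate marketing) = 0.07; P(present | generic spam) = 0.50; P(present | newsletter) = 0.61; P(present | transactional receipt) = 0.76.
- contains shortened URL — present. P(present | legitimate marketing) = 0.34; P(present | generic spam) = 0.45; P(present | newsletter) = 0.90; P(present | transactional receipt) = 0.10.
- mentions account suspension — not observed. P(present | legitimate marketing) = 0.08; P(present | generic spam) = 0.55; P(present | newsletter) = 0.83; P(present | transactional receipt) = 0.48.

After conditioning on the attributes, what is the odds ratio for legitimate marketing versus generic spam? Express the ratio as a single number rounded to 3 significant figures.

Unnormalized posterior weight (prior times the attribute likelihoods) for each of the two hypotheses (using 1 − P(present | H) for each absent attribute):
  legitimate marketing: 0.28 × (1 − 0.07) × 0.34 × (1 − 0.08) = 0.081453
  generic spam: 0.26 × (1 − 0.50) × 0.45 × (1 − 0.55) = 0.026325
Posterior odds = 0.081453 / 0.026325 ≈ 3.09.

3.09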